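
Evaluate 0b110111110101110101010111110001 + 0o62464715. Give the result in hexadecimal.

0x38A1BFBE

0b110111110101110101010111110001 = 0x37D755F1 in hexadecimal.
0o62464715 = 0xCA69CD in hexadecimal.
Add column by column in base 16, right to left:
  1+D = E
  F+C = B carry 1
  5+9+1 = F
  5+6 = B
  7+A = 1 carry 1
  D+C+1 = A carry 1
  7+0+1 = 8
  3+0 = 3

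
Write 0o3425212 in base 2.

Each octal digit is 3 bits: 3=011 4=100 2=010 5=101 2=010 1=001 2=010.

0b11100010101010001010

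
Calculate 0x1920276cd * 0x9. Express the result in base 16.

Multiply each base-16 digit by 9, carrying:
  d×9 = 117 → write 5 carry 7
  c×9+7 = 115 → write 3 carry 7
  6×9+7 = 61 → write d carry 3
  7×9+3 = 66 → write 2 carry 4
  2×9+4 = 22 → write 6 carry 1
  0×9+1 = 1 → write 1
  2×9 = 18 → write 2 carry 1
  9×9+1 = 82 → write 2 carry 5
  1×9+5 = 14 → write e

0xe22162d35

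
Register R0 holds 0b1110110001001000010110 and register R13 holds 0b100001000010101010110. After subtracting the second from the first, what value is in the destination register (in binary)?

Subtract column by column in base 2:
  0-0 → 0
  1-1 → 0
  1-1 → 0
  0-0 → 0
  1-1 → 0
  0-0 → 0
  0-1 → 1 (borrow)
  0-0-1 → 1 (borrow)
  0-1-1 → 0 (borrow)
  1-0-1 → 0
  0-1 → 1 (borrow)
  0-0-1 → 1 (borrow)
  1-0-1 → 0
  0-0 → 0
  0-0 → 0
  0-1 → 1 (borrow)
  1-0-1 → 0
  1-0 → 1
  0-0 → 0
  1-0 → 1
  1-1 → 0
  1-0 → 1

0b1010101000110011000000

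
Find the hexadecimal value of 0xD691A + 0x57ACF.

0x12E3E9

Add column by column in base 16, right to left:
  A+F = 9 carry 1
  1+C+1 = E
  9+A = 3 carry 1
  6+7+1 = E
  D+5 = 2 carry 1
  final carry 1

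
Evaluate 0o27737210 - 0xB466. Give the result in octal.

0o27605042

0xB466 = 0o132146 in octal.
Subtract column by column in base 8:
  0-6 → 2 (borrow)
  1-4-1 → 4 (borrow)
  2-1-1 → 0
  7-2 → 5
  3-3 → 0
  7-1 → 6
  7-0 → 7
  2-0 → 2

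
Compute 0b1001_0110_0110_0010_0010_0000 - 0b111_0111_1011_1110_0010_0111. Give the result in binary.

0b111101010001111111001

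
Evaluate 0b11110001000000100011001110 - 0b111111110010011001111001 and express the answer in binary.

0b10110001001110001001010101

Subtract column by column in base 2:
  0-1 → 1 (borrow)
  1-0-1 → 0
  1-0 → 1
  1-1 → 0
  0-1 → 1 (borrow)
  0-1-1 → 0 (borrow)
  1-1-1 → 1 (borrow)
  1-0-1 → 0
  0-0 → 0
  0-1 → 1 (borrow)
  0-1-1 → 0 (borrow)
  1-0-1 → 0
  0-0 → 0
  0-1 → 1 (borrow)
  0-0-1 → 1 (borrow)
  0-0-1 → 1 (borrow)
  0-1-1 → 0 (borrow)
  0-1-1 → 0 (borrow)
  1-1-1 → 1 (borrow)
  0-1-1 → 0 (borrow)
  0-1-1 → 0 (borrow)
  0-1-1 → 0 (borrow)
  1-1-1 → 1 (borrow)
  1-1-1 → 1 (borrow)
  1-0-1 → 0
  1-0 → 1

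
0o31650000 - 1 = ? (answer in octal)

The trailing 4 digits are 0, so subtracting 1 borrows through: they become 7 and the next digit up decrements.

0o31647777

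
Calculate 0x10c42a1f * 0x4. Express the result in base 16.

0x4310a87c

Multiply each base-16 digit by 4, carrying:
  f×4 = 60 → write c carry 3
  1×4+3 = 7 → write 7
  a×4 = 40 → write 8 carry 2
  2×4+2 = 10 → write a
  4×4 = 16 → write 0 carry 1
  c×4+1 = 49 → write 1 carry 3
  0×4+3 = 3 → write 3
  1×4 = 4 → write 4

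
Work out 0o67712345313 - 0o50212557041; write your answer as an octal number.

0o17477566252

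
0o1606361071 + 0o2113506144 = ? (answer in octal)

Add column by column in base 8, right to left:
  1+4 = 5
  7+4 = 3 carry 1
  0+1+1 = 2
  1+6 = 7
  6+0 = 6
  3+5 = 0 carry 1
  6+3+1 = 2 carry 1
  0+1+1 = 2
  6+1 = 7
  1+2 = 3

0o3722067235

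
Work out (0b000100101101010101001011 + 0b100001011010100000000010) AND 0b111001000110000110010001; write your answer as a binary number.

0b100000000110000100000001

Add column by column in base 2, right to left:
  1+0 = 1
  1+1 = 0 carry 1
  0+0+1 = 1
  1+0 = 1
  0+0 = 0
  0+0 = 0
  1+0 = 1
  0+0 = 0
  1+0 = 1
  0+0 = 0
  1+0 = 1
  0+1 = 1
  1+0 = 1
  0+1 = 1
  1+0 = 1
  1+1 = 0 carry 1
  0+1+1 = 0 carry 1
  1+0+1 = 0 carry 1
  0+1+1 = 0 carry 1
  0+0+1 = 1
  1+0 = 1
  0+0 = 0
  0+0 = 0
  0+1 = 1
Sum = 0b100110000111110101001101; now AND with 0b111001000110000110010001:
  100110000111110101001101
& 111001000110000110010001
= 100000000110000100000001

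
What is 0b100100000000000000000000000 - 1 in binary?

0b100011111111111111111111111

The trailing 23 digits are 0, so subtracting 1 borrows through: they become 1 and the next digit up decrements.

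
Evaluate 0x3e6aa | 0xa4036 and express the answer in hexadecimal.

0xbe6be

OR each hex digit independently (no carries):
  3|a=b, e|4=e, 6|0=6, a|3=b, a|6=e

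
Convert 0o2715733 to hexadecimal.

0xB9BDB

Each octal digit is 3 bits: 2=010 7=111 1=001 5=101 7=111 3=011 3=011.
Group the bits into nibbles: 1011 1001 1011 1101 1011 → B9BDB.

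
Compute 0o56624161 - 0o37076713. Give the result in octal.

0o17525246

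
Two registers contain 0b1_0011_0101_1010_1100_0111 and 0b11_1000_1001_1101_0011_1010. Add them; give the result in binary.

0b10010111111100000000001

Add column by column in base 2, right to left:
  1+0 = 1
  1+1 = 0 carry 1
  1+0+1 = 0 carry 1
  0+1+1 = 0 carry 1
  0+1+1 = 0 carry 1
  0+1+1 = 0 carry 1
  1+0+1 = 0 carry 1
  1+0+1 = 0 carry 1
  0+1+1 = 0 carry 1
  1+0+1 = 0 carry 1
  0+1+1 = 0 carry 1
  1+1+1 = 1 carry 1
  1+1+1 = 1 carry 1
  0+0+1 = 1
  1+0 = 1
  0+1 = 1
  1+0 = 1
  1+0 = 1
  0+0 = 0
  0+1 = 1
  1+1 = 0 carry 1
  0+1+1 = 0 carry 1
  final carry 1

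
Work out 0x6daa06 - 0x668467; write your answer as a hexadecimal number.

Subtract column by column in base 16:
  6-7 → f (borrow)
  0-6-1 → 9 (borrow)
  a-4-1 → 5
  a-8 → 2
  d-6 → 7
  6-6 → 0

0x7259f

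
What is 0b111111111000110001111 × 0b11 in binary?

Multiply each base-2 digit by 3, carrying:
  1×3 = 3 → write 1 carry 1
  1×3+1 = 4 → write 0 carry 2
  1×3+2 = 5 → write 1 carry 2
  1×3+2 = 5 → write 1 carry 2
  0×3+2 = 2 → write 0 carry 1
  0×3+1 = 1 → write 1
  0×3 = 0 → write 0
  1×3 = 3 → write 1 carry 1
  1×3+1 = 4 → write 0 carry 2
  0×3+2 = 2 → write 0 carry 1
  0×3+1 = 1 → write 1
  0×3 = 0 → write 0
  1×3 = 3 → write 1 carry 1
  1×3+1 = 4 → write 0 carry 2
  1×3+2 = 5 → write 1 carry 2
  1×3+2 = 5 → write 1 carry 2
  1×3+2 = 5 → write 1 carry 2
  1×3+2 = 5 → write 1 carry 2
  1×3+2 = 5 → write 1 carry 2
  1×3+2 = 5 → write 1 carry 2
  1×3+2 = 5 → write 1 carry 2
  remaining carry: 10

0b10111111101010010101101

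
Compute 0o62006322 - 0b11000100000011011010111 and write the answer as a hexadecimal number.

0x6605fb

0o62006322 = 0xc80cd2 in hexadecimal.
0b11000100000011011010111 = 0x6206d7 in hexadecimal.
Subtract column by column in base 16:
  2-7 → b (borrow)
  d-d-1 → f (borrow)
  c-6-1 → 5
  0-0 → 0
  8-2 → 6
  c-6 → 6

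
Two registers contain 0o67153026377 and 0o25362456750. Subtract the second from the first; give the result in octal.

0o41570347427

Subtract column by column in base 8:
  7-0 → 7
  7-5 → 2
  3-7 → 4 (borrow)
  6-6-1 → 7 (borrow)
  2-5-1 → 4 (borrow)
  0-4-1 → 3 (borrow)
  3-2-1 → 0
  5-6 → 7 (borrow)
  1-3-1 → 5 (borrow)
  7-5-1 → 1
  6-2 → 4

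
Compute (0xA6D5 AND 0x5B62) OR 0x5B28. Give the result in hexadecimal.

0xA6D5 AND 0x5B62 = 0x0240.
Then OR with 0x5B28.

0x5B68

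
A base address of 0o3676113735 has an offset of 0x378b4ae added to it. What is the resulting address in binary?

0o3676113735 = 0b11110111110001001011111011101 in binary.
0x378b4ae = 0b11011110001011010010101110 in binary.
Add column by column in base 2, right to left:
  1+0 = 1
  0+1 = 1
  1+1 = 0 carry 1
  1+1+1 = 1 carry 1
  1+0+1 = 0 carry 1
  0+1+1 = 0 carry 1
  1+0+1 = 0 carry 1
  1+1+1 = 1 carry 1
  1+0+1 = 0 carry 1
  1+0+1 = 0 carry 1
  1+1+1 = 1 carry 1
  0+0+1 = 1
  1+1 = 0 carry 1
  0+1+1 = 0 carry 1
  0+0+1 = 1
  1+1 = 0 carry 1
  0+0+1 = 1
  0+0 = 0
  0+0 = 0
  1+1 = 0 carry 1
  1+1+1 = 1 carry 1
  1+1+1 = 1 carry 1
  1+1+1 = 1 carry 1
  1+0+1 = 0 carry 1
  0+1+1 = 0 carry 1
  1+1+1 = 1 carry 1
  1+0+1 = 0 carry 1
  1+0+1 = 0 carry 1
  1+0+1 = 0 carry 1
  final carry 1

0b100010011100010100110010001011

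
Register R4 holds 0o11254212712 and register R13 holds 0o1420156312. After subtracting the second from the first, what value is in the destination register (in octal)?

Subtract column by column in base 8:
  2-2 → 0
  1-1 → 0
  7-3 → 4
  2-6 → 4 (borrow)
  1-5-1 → 3 (borrow)
  2-1-1 → 0
  4-0 → 4
  5-2 → 3
  2-4 → 6 (borrow)
  1-1-1 → 7 (borrow)
  1-0-1 → 0

0o7634034400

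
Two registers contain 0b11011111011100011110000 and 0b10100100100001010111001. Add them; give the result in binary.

Add column by column in base 2, right to left:
  0+1 = 1
  0+0 = 0
  0+0 = 0
  0+1 = 1
  1+1 = 0 carry 1
  1+1+1 = 1 carry 1
  1+0+1 = 0 carry 1
  1+1+1 = 1 carry 1
  0+0+1 = 1
  0+1 = 1
  0+0 = 0
  1+0 = 1
  1+0 = 1
  1+0 = 1
  0+1 = 1
  1+0 = 1
  1+0 = 1
  1+1 = 0 carry 1
  1+0+1 = 0 carry 1
  1+0+1 = 0 carry 1
  0+1+1 = 0 carry 1
  1+0+1 = 0 carry 1
  1+1+1 = 1 carry 1
  final carry 1

0b110000011111101110101001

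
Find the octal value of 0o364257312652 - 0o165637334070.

Subtract column by column in base 8:
  2-0 → 2
  5-7 → 6 (borrow)
  6-0-1 → 5
  2-4 → 6 (borrow)
  1-3-1 → 5 (borrow)
  3-3-1 → 7 (borrow)
  7-7-1 → 7 (borrow)
  5-3-1 → 1
  2-6 → 4 (borrow)
  4-5-1 → 6 (borrow)
  6-6-1 → 7 (borrow)
  3-1-1 → 1

0o176417756562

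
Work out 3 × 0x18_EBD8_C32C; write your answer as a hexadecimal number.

0x4AC38A4984

Multiply each base-16 digit by 3, carrying:
  C×3 = 36 → write 4 carry 2
  2×3+2 = 8 → write 8
  3×3 = 9 → write 9
  C×3 = 36 → write 4 carry 2
  8×3+2 = 26 → write A carry 1
  D×3+1 = 40 → write 8 carry 2
  B×3+2 = 35 → write 3 carry 2
  E×3+2 = 44 → write C carry 2
  8×3+2 = 26 → write A carry 1
  1×3+1 = 4 → write 4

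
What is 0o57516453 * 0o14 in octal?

Multiply each base-8 digit by 12, carrying:
  3×12 = 36 → write 4 carry 4
  5×12+4 = 64 → write 0 carry 8
  4×12+8 = 56 → write 0 carry 7
  6×12+7 = 79 → write 7 carry 9
  1×12+9 = 21 → write 5 carry 2
  5×12+2 = 62 → write 6 carry 7
  7×12+7 = 91 → write 3 carry 11
  5×12+11 = 71 → write 7 carry 8
  remaining carry: 10

0o1073657004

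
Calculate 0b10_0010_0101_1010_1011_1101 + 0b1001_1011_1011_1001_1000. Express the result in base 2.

Add column by column in base 2, right to left:
  1+0 = 1
  0+0 = 0
  1+0 = 1
  1+1 = 0 carry 1
  1+1+1 = 1 carry 1
  1+0+1 = 0 carry 1
  0+0+1 = 1
  1+1 = 0 carry 1
  0+1+1 = 0 carry 1
  1+1+1 = 1 carry 1
  0+0+1 = 1
  1+1 = 0 carry 1
  1+1+1 = 1 carry 1
  0+1+1 = 0 carry 1
  1+0+1 = 0 carry 1
  0+1+1 = 0 carry 1
  0+1+1 = 0 carry 1
  1+0+1 = 0 carry 1
  0+0+1 = 1
  0+1 = 1
  0+0 = 0
  1+0 = 1

0b1011000001011001010101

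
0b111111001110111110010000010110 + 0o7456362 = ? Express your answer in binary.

0b111111010110100100000100001000

0o7456362 = 0b111100101110011110010 in binary.
Add column by column in base 2, right to left:
  0+0 = 0
  1+1 = 0 carry 1
  1+0+1 = 0 carry 1
  0+0+1 = 1
  1+1 = 0 carry 1
  0+1+1 = 0 carry 1
  0+1+1 = 0 carry 1
  0+1+1 = 0 carry 1
  0+0+1 = 1
  0+0 = 0
  1+1 = 0 carry 1
  0+1+1 = 0 carry 1
  0+1+1 = 0 carry 1
  1+0+1 = 0 carry 1
  1+1+1 = 1 carry 1
  1+0+1 = 0 carry 1
  1+0+1 = 0 carry 1
  1+1+1 = 1 carry 1
  0+1+1 = 0 carry 1
  1+1+1 = 1 carry 1
  1+1+1 = 1 carry 1
  1+0+1 = 0 carry 1
  0+0+1 = 1
  0+0 = 0
  1+0 = 1
  1+0 = 1
  1+0 = 1
  1+0 = 1
  1+0 = 1
  1+0 = 1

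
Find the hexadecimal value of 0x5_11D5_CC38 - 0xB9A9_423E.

0x4582C89FA

Subtract column by column in base 16:
  8-E → A (borrow)
  3-3-1 → F (borrow)
  C-2-1 → 9
  C-4 → 8
  5-9 → C (borrow)
  D-A-1 → 2
  1-9 → 8 (borrow)
  1-B-1 → 5 (borrow)
  5-0-1 → 4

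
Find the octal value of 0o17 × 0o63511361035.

0o1406516037663

Multiply each base-8 digit by 15, carrying:
  5×15 = 75 → write 3 carry 9
  3×15+9 = 54 → write 6 carry 6
  0×15+6 = 6 → write 6
  1×15 = 15 → write 7 carry 1
  6×15+1 = 91 → write 3 carry 11
  3×15+11 = 56 → write 0 carry 7
  1×15+7 = 22 → write 6 carry 2
  1×15+2 = 17 → write 1 carry 2
  5×15+2 = 77 → write 5 carry 9
  3×15+9 = 54 → write 6 carry 6
  6×15+6 = 96 → write 0 carry 12
  remaining carry: 14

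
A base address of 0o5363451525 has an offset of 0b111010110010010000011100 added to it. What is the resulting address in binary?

0b101100101110010111011101110001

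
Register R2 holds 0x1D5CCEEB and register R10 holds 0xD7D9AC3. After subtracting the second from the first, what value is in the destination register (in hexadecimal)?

0xFDF3428

Subtract column by column in base 16:
  B-3 → 8
  E-C → 2
  E-A → 4
  C-9 → 3
  C-D → F (borrow)
  5-7-1 → D (borrow)
  D-D-1 → F (borrow)
  1-0-1 → 0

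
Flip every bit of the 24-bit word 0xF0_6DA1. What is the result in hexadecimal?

0x0F925E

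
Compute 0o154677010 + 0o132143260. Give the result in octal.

0o307042270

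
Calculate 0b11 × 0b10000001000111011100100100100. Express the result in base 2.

0b110000011010110010101101101100

Multiply each base-2 digit by 3, carrying:
  0×3 = 0 → write 0
  0×3 = 0 → write 0
  1×3 = 3 → write 1 carry 1
  0×3+1 = 1 → write 1
  0×3 = 0 → write 0
  1×3 = 3 → write 1 carry 1
  0×3+1 = 1 → write 1
  0×3 = 0 → write 0
  1×3 = 3 → write 1 carry 1
  0×3+1 = 1 → write 1
  0×3 = 0 → write 0
  1×3 = 3 → write 1 carry 1
  1×3+1 = 4 → write 0 carry 2
  1×3+2 = 5 → write 1 carry 2
  0×3+2 = 2 → write 0 carry 1
  1×3+1 = 4 → write 0 carry 2
  1×3+2 = 5 → write 1 carry 2
  1×3+2 = 5 → write 1 carry 2
  0×3+2 = 2 → write 0 carry 1
  0×3+1 = 1 → write 1
  0×3 = 0 → write 0
  1×3 = 3 → write 1 carry 1
  0×3+1 = 1 → write 1
  0×3 = 0 → write 0
  0×3 = 0 → write 0
  0×3 = 0 → write 0
  0×3 = 0 → write 0
  0×3 = 0 → write 0
  1×3 = 3 → write 1 carry 1
  remaining carry: 1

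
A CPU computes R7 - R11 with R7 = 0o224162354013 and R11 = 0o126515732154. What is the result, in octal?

0o75444421637

Subtract column by column in base 8:
  3-4 → 7 (borrow)
  1-5-1 → 3 (borrow)
  0-1-1 → 6 (borrow)
  4-2-1 → 1
  5-3 → 2
  3-7 → 4 (borrow)
  2-5-1 → 4 (borrow)
  6-1-1 → 4
  1-5 → 4 (borrow)
  4-6-1 → 5 (borrow)
  2-2-1 → 7 (borrow)
  2-1-1 → 0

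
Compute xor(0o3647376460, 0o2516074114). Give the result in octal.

XOR each oct digit independently (no carries):
  3^2=1, 6^5=3, 4^1=5, 7^6=1, 3^0=3, 7^7=0, 6^4=2, 4^1=5, 6^1=7, 0^4=4

0o1351302574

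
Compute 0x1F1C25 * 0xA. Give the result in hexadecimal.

Multiply each base-16 digit by 10, carrying:
  5×10 = 50 → write 2 carry 3
  2×10+3 = 23 → write 7 carry 1
  C×10+1 = 121 → write 9 carry 7
  1×10+7 = 17 → write 1 carry 1
  F×10+1 = 151 → write 7 carry 9
  1×10+9 = 19 → write 3 carry 1
  remaining carry: 1

0x1371972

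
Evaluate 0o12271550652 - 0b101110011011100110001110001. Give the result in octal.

0b101110011011100110001110001 = 0o563346161 in octal.
Subtract column by column in base 8:
  2-1 → 1
  5-6 → 7 (borrow)
  6-1-1 → 4
  0-6 → 2 (borrow)
  5-4-1 → 0
  5-3 → 2
  1-3 → 6 (borrow)
  7-6-1 → 0
  2-5 → 5 (borrow)
  2-0-1 → 1
  1-0 → 1

0o11506202471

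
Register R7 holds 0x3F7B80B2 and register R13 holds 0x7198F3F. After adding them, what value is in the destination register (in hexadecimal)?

0x46950FF1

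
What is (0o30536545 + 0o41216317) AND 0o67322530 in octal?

Add column by column in base 8, right to left:
  5+7 = 4 carry 1
  4+1+1 = 6
  5+3 = 0 carry 1
  6+6+1 = 5 carry 1
  3+1+1 = 5
  5+2 = 7
  0+1 = 1
  3+4 = 7
Sum = 0o71755064; now AND with 0o67322530:
  7&6=6, 1&7=1, 7&3=3, 5&2=0, 5&2=0, 0&5=0, 6&3=2, 4&0=0

0o61300020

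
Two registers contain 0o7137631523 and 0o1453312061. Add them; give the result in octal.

0o10613143604

Add column by column in base 8, right to left:
  3+1 = 4
  2+6 = 0 carry 1
  5+0+1 = 6
  1+2 = 3
  3+1 = 4
  6+3 = 1 carry 1
  7+3+1 = 3 carry 1
  3+5+1 = 1 carry 1
  1+4+1 = 6
  7+1 = 0 carry 1
  final carry 1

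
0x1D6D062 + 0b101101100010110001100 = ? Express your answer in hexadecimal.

0x1ED95EE

0b101101100010110001100 = 0x16C58C in hexadecimal.
Add column by column in base 16, right to left:
  2+C = E
  6+8 = E
  0+5 = 5
  D+C = 9 carry 1
  6+6+1 = D
  D+1 = E
  1+0 = 1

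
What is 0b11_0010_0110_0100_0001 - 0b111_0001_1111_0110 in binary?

Subtract column by column in base 2:
  1-0 → 1
  0-1 → 1 (borrow)
  0-1-1 → 0 (borrow)
  0-0-1 → 1 (borrow)
  0-1-1 → 0 (borrow)
  0-1-1 → 0 (borrow)
  1-1-1 → 1 (borrow)
  0-1-1 → 0 (borrow)
  0-1-1 → 0 (borrow)
  1-0-1 → 0
  1-0 → 1
  0-0 → 0
  0-1 → 1 (borrow)
  1-1-1 → 1 (borrow)
  0-1-1 → 0 (borrow)
  0-0-1 → 1 (borrow)
  1-0-1 → 0
  1-0 → 1

0b101011010001001011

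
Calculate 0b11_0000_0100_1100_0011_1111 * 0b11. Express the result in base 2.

0b100100001110010010111101

Multiply each base-2 digit by 3, carrying:
  1×3 = 3 → write 1 carry 1
  1×3+1 = 4 → write 0 carry 2
  1×3+2 = 5 → write 1 carry 2
  1×3+2 = 5 → write 1 carry 2
  1×3+2 = 5 → write 1 carry 2
  1×3+2 = 5 → write 1 carry 2
  0×3+2 = 2 → write 0 carry 1
  0×3+1 = 1 → write 1
  0×3 = 0 → write 0
  0×3 = 0 → write 0
  1×3 = 3 → write 1 carry 1
  1×3+1 = 4 → write 0 carry 2
  0×3+2 = 2 → write 0 carry 1
  0×3+1 = 1 → write 1
  1×3 = 3 → write 1 carry 1
  0×3+1 = 1 → write 1
  0×3 = 0 → write 0
  0×3 = 0 → write 0
  0×3 = 0 → write 0
  0×3 = 0 → write 0
  1×3 = 3 → write 1 carry 1
  1×3+1 = 4 → write 0 carry 2
  remaining carry: 10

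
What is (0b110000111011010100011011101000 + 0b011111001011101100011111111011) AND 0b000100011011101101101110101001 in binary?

0b11000000101010100001

Add column by column in base 2, right to left:
  0+1 = 1
  0+1 = 1
  0+0 = 0
  1+1 = 0 carry 1
  0+1+1 = 0 carry 1
  1+1+1 = 1 carry 1
  1+1+1 = 1 carry 1
  1+1+1 = 1 carry 1
  0+1+1 = 0 carry 1
  1+1+1 = 1 carry 1
  1+1+1 = 1 carry 1
  0+0+1 = 1
  0+0 = 0
  0+0 = 0
  1+1 = 0 carry 1
  0+1+1 = 0 carry 1
  1+0+1 = 0 carry 1
  0+1+1 = 0 carry 1
  1+1+1 = 1 carry 1
  1+1+1 = 1 carry 1
  0+0+1 = 1
  1+1 = 0 carry 1
  1+0+1 = 0 carry 1
  1+0+1 = 0 carry 1
  0+1+1 = 0 carry 1
  0+1+1 = 0 carry 1
  0+1+1 = 0 carry 1
  0+1+1 = 0 carry 1
  1+1+1 = 1 carry 1
  1+0+1 = 0 carry 1
  final carry 1
Sum = 0b1010000000111000000111011100011; now AND with 0b000100011011101101101110101001:
  1010000000111000000111011100011
& 0000100011011101101101110101001
= 0000000000011000000101010100001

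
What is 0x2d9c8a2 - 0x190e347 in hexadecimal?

Subtract column by column in base 16:
  2-7 → b (borrow)
  a-4-1 → 5
  8-3 → 5
  c-e → e (borrow)
  9-0-1 → 8
  d-9 → 4
  2-1 → 1

0x148e55b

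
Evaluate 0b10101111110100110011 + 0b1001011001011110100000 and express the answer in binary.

Add column by column in base 2, right to left:
  1+0 = 1
  1+0 = 1
  0+0 = 0
  0+0 = 0
  1+0 = 1
  1+1 = 0 carry 1
  0+0+1 = 1
  0+1 = 1
  1+1 = 0 carry 1
  0+1+1 = 0 carry 1
  1+1+1 = 1 carry 1
  1+0+1 = 0 carry 1
  1+1+1 = 1 carry 1
  1+0+1 = 0 carry 1
  1+0+1 = 0 carry 1
  1+1+1 = 1 carry 1
  0+1+1 = 0 carry 1
  1+0+1 = 0 carry 1
  0+1+1 = 0 carry 1
  1+0+1 = 0 carry 1
  0+0+1 = 1
  0+1 = 1

0b1100001001010011010011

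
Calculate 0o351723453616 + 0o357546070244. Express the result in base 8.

0o731471544062

Add column by column in base 8, right to left:
  6+4 = 2 carry 1
  1+4+1 = 6
  6+2 = 0 carry 1
  3+0+1 = 4
  5+7 = 4 carry 1
  4+0+1 = 5
  3+6 = 1 carry 1
  2+4+1 = 7
  7+5 = 4 carry 1
  1+7+1 = 1 carry 1
  5+5+1 = 3 carry 1
  3+3+1 = 7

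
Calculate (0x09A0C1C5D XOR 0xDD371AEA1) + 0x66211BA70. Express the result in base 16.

First 0x09A0C1C5D XOR 0xDD371AEA1 = 0xD497DB2FC.
Add column by column in base 16, right to left:
  C+0 = C
  F+7 = 6 carry 1
  2+A+1 = D
  B+B = 6 carry 1
  D+1+1 = F
  7+1 = 8
  9+2 = B
  4+6 = A
  D+6 = 3 carry 1
  final carry 1

0x13AB8F6D6C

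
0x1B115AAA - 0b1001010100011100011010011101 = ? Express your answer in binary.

0b10001101111111001010000001101

0x1B115AAA = 0b11011000100010101101010101010 in binary.
Subtract column by column in base 2:
  0-1 → 1 (borrow)
  1-0-1 → 0
  0-1 → 1 (borrow)
  1-1-1 → 1 (borrow)
  0-1-1 → 0 (borrow)
  1-0-1 → 0
  0-0 → 0
  1-1 → 0
  0-0 → 0
  1-1 → 0
  0-1 → 1 (borrow)
  1-0-1 → 0
  1-0 → 1
  0-0 → 0
  1-1 → 0
  0-1 → 1 (borrow)
  1-1-1 → 1 (borrow)
  0-0-1 → 1 (borrow)
  0-0-1 → 1 (borrow)
  0-0-1 → 1 (borrow)
  1-1-1 → 1 (borrow)
  0-0-1 → 1 (borrow)
  0-1-1 → 0 (borrow)
  0-0-1 → 1 (borrow)
  1-1-1 → 1 (borrow)
  1-0-1 → 0
  0-0 → 0
  1-1 → 0
  1-0 → 1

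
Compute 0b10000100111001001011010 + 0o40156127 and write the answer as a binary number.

0o40156127 = 0b100000001101110001010111 in binary.
Add column by column in base 2, right to left:
  0+1 = 1
  1+1 = 0 carry 1
  0+1+1 = 0 carry 1
  1+0+1 = 0 carry 1
  1+1+1 = 1 carry 1
  0+0+1 = 1
  1+1 = 0 carry 1
  0+0+1 = 1
  0+0 = 0
  1+0 = 1
  0+1 = 1
  0+1 = 1
  1+1 = 0 carry 1
  1+0+1 = 0 carry 1
  1+1+1 = 1 carry 1
  0+1+1 = 0 carry 1
  0+0+1 = 1
  1+0 = 1
  0+0 = 0
  0+0 = 0
  0+0 = 0
  0+0 = 0
  1+0 = 1
  0+1 = 1

0b110000110100111010110001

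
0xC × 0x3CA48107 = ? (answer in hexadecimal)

Multiply each base-16 digit by 12, carrying:
  7×12 = 84 → write 4 carry 5
  0×12+5 = 5 → write 5
  1×12 = 12 → write C
  8×12 = 96 → write 0 carry 6
  4×12+6 = 54 → write 6 carry 3
  A×12+3 = 123 → write B carry 7
  C×12+7 = 151 → write 7 carry 9
  3×12+9 = 45 → write D carry 2
  remaining carry: 2

0x2D7B60C54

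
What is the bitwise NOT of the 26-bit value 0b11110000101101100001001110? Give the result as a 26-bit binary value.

Invert each bit: 11110000101101100001001110 → 00001111010010011110110001.

0b00001111010010011110110001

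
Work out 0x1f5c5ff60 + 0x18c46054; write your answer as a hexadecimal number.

Add column by column in base 16, right to left:
  0+4 = 4
  6+5 = b
  f+0 = f
  f+6 = 5 carry 1
  5+4+1 = a
  c+c = 8 carry 1
  5+8+1 = e
  f+1 = 0 carry 1
  1+0+1 = 2

0x20e8a5fb4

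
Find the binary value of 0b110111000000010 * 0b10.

0b1101110000000100

Multiply each base-2 digit by 2, carrying:
  0×2 = 0 → write 0
  1×2 = 2 → write 0 carry 1
  0×2+1 = 1 → write 1
  0×2 = 0 → write 0
  0×2 = 0 → write 0
  0×2 = 0 → write 0
  0×2 = 0 → write 0
  0×2 = 0 → write 0
  0×2 = 0 → write 0
  1×2 = 2 → write 0 carry 1
  1×2+1 = 3 → write 1 carry 1
  1×2+1 = 3 → write 1 carry 1
  0×2+1 = 1 → write 1
  1×2 = 2 → write 0 carry 1
  1×2+1 = 3 → write 1 carry 1
  remaining carry: 1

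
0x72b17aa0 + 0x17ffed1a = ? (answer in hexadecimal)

0x8ab167ba

Add column by column in base 16, right to left:
  0+a = a
  a+1 = b
  a+d = 7 carry 1
  7+e+1 = 6 carry 1
  1+f+1 = 1 carry 1
  b+f+1 = b carry 1
  2+7+1 = a
  7+1 = 8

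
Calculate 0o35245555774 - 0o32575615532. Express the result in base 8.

0o2447740242

Subtract column by column in base 8:
  4-2 → 2
  7-3 → 4
  7-5 → 2
  5-5 → 0
  5-1 → 4
  5-6 → 7 (borrow)
  5-5-1 → 7 (borrow)
  4-7-1 → 4 (borrow)
  2-5-1 → 4 (borrow)
  5-2-1 → 2
  3-3 → 0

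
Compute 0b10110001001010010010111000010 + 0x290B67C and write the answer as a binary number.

0x290B67C = 0b10100100001011011001111100 in binary.
Add column by column in base 2, right to left:
  0+0 = 0
  1+0 = 1
  0+1 = 1
  0+1 = 1
  0+1 = 1
  0+1 = 1
  1+1 = 0 carry 1
  1+0+1 = 0 carry 1
  1+0+1 = 0 carry 1
  0+1+1 = 0 carry 1
  1+1+1 = 1 carry 1
  0+0+1 = 1
  0+1 = 1
  1+1 = 0 carry 1
  0+0+1 = 1
  0+1 = 1
  1+0 = 1
  0+0 = 0
  1+0 = 1
  0+0 = 0
  0+1 = 1
  1+0 = 1
  0+0 = 0
  0+1 = 1
  0+0 = 0
  1+1 = 0 carry 1
  1+0+1 = 0 carry 1
  0+0+1 = 1
  1+0 = 1

0b11000101101011101110000111110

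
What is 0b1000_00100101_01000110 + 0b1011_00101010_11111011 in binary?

Add column by column in base 2, right to left:
  0+1 = 1
  1+1 = 0 carry 1
  1+0+1 = 0 carry 1
  0+1+1 = 0 carry 1
  0+1+1 = 0 carry 1
  0+1+1 = 0 carry 1
  1+1+1 = 1 carry 1
  0+1+1 = 0 carry 1
  1+0+1 = 0 carry 1
  0+1+1 = 0 carry 1
  1+0+1 = 0 carry 1
  0+1+1 = 0 carry 1
  0+0+1 = 1
  1+1 = 0 carry 1
  0+0+1 = 1
  0+0 = 0
  0+1 = 1
  0+1 = 1
  0+0 = 0
  1+1 = 0 carry 1
  final carry 1

0b100110101000001000001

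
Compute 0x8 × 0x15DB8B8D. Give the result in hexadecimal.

0xAEDC5C68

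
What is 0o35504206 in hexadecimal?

0x768886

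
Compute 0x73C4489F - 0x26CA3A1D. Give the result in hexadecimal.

Subtract column by column in base 16:
  F-D → 2
  9-1 → 8
  8-A → E (borrow)
  4-3-1 → 0
  4-A → A (borrow)
  C-C-1 → F (borrow)
  3-6-1 → C (borrow)
  7-2-1 → 4

0x4CFA0E82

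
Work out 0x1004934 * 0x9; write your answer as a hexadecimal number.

0x90292D4

Multiply each base-16 digit by 9, carrying:
  4×9 = 36 → write 4 carry 2
  3×9+2 = 29 → write D carry 1
  9×9+1 = 82 → write 2 carry 5
  4×9+5 = 41 → write 9 carry 2
  0×9+2 = 2 → write 2
  0×9 = 0 → write 0
  1×9 = 9 → write 9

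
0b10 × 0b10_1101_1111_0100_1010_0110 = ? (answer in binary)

Multiply each base-2 digit by 2, carrying:
  0×2 = 0 → write 0
  1×2 = 2 → write 0 carry 1
  1×2+1 = 3 → write 1 carry 1
  0×2+1 = 1 → write 1
  0×2 = 0 → write 0
  1×2 = 2 → write 0 carry 1
  0×2+1 = 1 → write 1
  1×2 = 2 → write 0 carry 1
  0×2+1 = 1 → write 1
  0×2 = 0 → write 0
  1×2 = 2 → write 0 carry 1
  0×2+1 = 1 → write 1
  1×2 = 2 → write 0 carry 1
  1×2+1 = 3 → write 1 carry 1
  1×2+1 = 3 → write 1 carry 1
  1×2+1 = 3 → write 1 carry 1
  1×2+1 = 3 → write 1 carry 1
  0×2+1 = 1 → write 1
  1×2 = 2 → write 0 carry 1
  1×2+1 = 3 → write 1 carry 1
  0×2+1 = 1 → write 1
  1×2 = 2 → write 0 carry 1
  remaining carry: 1

0b10110111110100101001100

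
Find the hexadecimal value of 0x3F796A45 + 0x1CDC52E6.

0x5C55BD2B

Add column by column in base 16, right to left:
  5+6 = B
  4+E = 2 carry 1
  A+2+1 = D
  6+5 = B
  9+C = 5 carry 1
  7+D+1 = 5 carry 1
  F+C+1 = C carry 1
  3+1+1 = 5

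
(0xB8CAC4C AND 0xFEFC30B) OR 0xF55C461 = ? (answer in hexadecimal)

0xB8CAC4C AND 0xFEFC30B = 0xB8C8008.
Then OR with 0xF55C461.

0xFDDC469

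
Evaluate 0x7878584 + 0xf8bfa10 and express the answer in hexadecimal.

0x17137f94

Add column by column in base 16, right to left:
  4+0 = 4
  8+1 = 9
  5+a = f
  8+f = 7 carry 1
  7+b+1 = 3 carry 1
  8+8+1 = 1 carry 1
  7+f+1 = 7 carry 1
  final carry 1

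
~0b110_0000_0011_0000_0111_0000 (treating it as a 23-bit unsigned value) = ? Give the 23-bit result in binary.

Invert each bit: 11000000011000001110000 → 00111111100111110001111.

0b00111111100111110001111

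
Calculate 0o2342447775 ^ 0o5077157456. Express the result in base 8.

XOR each oct digit independently (no carries):
  2^5=7, 3^0=3, 4^7=3, 2^7=5, 4^1=5, 4^5=1, 7^7=0, 7^4=3, 7^5=2, 5^6=3

0o7335510323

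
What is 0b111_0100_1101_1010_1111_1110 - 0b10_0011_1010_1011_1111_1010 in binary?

Subtract column by column in base 2:
  0-0 → 0
  1-1 → 0
  1-0 → 1
  1-1 → 0
  1-1 → 0
  1-1 → 0
  1-1 → 0
  1-1 → 0
  0-1 → 1 (borrow)
  1-1-1 → 1 (borrow)
  0-0-1 → 1 (borrow)
  1-1-1 → 1 (borrow)
  1-0-1 → 0
  0-1 → 1 (borrow)
  1-0-1 → 0
  1-1 → 0
  0-1 → 1 (borrow)
  0-1-1 → 0 (borrow)
  1-0-1 → 0
  0-0 → 0
  1-0 → 1
  1-1 → 0
  1-0 → 1

0b10100010010111100000100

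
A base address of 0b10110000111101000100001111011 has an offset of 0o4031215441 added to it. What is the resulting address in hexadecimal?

0x3683A39C

0b10110000111101000100001111011 = 0x161E887B in hexadecimal.
0o4031215441 = 0x20651B21 in hexadecimal.
Add column by column in base 16, right to left:
  B+1 = C
  7+2 = 9
  8+B = 3 carry 1
  8+1+1 = A
  E+5 = 3 carry 1
  1+6+1 = 8
  6+0 = 6
  1+2 = 3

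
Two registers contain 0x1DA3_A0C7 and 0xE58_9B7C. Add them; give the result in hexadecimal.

Add column by column in base 16, right to left:
  7+C = 3 carry 1
  C+7+1 = 4 carry 1
  0+B+1 = C
  A+9 = 3 carry 1
  3+8+1 = C
  A+5 = F
  D+E = B carry 1
  1+0+1 = 2

0x2BFC3C43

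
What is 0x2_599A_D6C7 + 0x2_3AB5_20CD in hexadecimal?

Add column by column in base 16, right to left:
  7+D = 4 carry 1
  C+C+1 = 9 carry 1
  6+0+1 = 7
  D+2 = F
  A+5 = F
  9+B = 4 carry 1
  9+A+1 = 4 carry 1
  5+3+1 = 9
  2+2 = 4

0x4944FF794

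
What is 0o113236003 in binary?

Each octal digit is 3 bits: 1=001 1=001 3=011 2=010 3=011 6=110 0=000 0=000 3=011.

0b1001011010011110000000011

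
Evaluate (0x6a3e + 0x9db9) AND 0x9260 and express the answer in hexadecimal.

0x260

Add column by column in base 16, right to left:
  e+9 = 7 carry 1
  3+b+1 = f
  a+d = 7 carry 1
  6+9+1 = 0 carry 1
  final carry 1
Sum = 0x107f7; now AND with 0x9260:
  1&0=0, 0&9=0, 7&2=2, f&6=6, 7&0=0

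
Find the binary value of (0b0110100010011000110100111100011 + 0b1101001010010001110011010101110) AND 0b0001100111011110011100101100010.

Add column by column in base 2, right to left:
  1+0 = 1
  1+1 = 0 carry 1
  0+1+1 = 0 carry 1
  0+1+1 = 0 carry 1
  0+0+1 = 1
  1+1 = 0 carry 1
  1+0+1 = 0 carry 1
  1+1+1 = 1 carry 1
  1+0+1 = 0 carry 1
  0+1+1 = 0 carry 1
  0+1+1 = 0 carry 1
  1+0+1 = 0 carry 1
  0+0+1 = 1
  1+1 = 0 carry 1
  1+1+1 = 1 carry 1
  0+1+1 = 0 carry 1
  0+0+1 = 1
  0+0 = 0
  1+0 = 1
  1+1 = 0 carry 1
  0+0+1 = 1
  0+0 = 0
  1+1 = 0 carry 1
  0+0+1 = 1
  0+1 = 1
  0+0 = 0
  1+0 = 1
  0+1 = 1
  1+0 = 1
  1+1 = 0 carry 1
  0+1+1 = 0 carry 1
  final carry 1
Sum = 0b10011101100101010101000010010001; now AND with 0b0001100111011110011100101100010:
  10011101100101010101000010010001
& 00001100111011110011100101100010
= 00001100100001010001000000000000

0b1100100001010001000000000000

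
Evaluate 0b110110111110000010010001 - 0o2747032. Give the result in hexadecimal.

0xD01277

0b110110111110000010010001 = 0xDBE091 in hexadecimal.
0o2747032 = 0xBCE1A in hexadecimal.
Subtract column by column in base 16:
  1-A → 7 (borrow)
  9-1-1 → 7
  0-E → 2 (borrow)
  E-C-1 → 1
  B-B → 0
  D-0 → D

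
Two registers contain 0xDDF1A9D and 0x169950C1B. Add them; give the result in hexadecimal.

0x1777426B8

Add column by column in base 16, right to left:
  D+B = 8 carry 1
  9+1+1 = B
  A+C = 6 carry 1
  1+0+1 = 2
  F+5 = 4 carry 1
  D+9+1 = 7 carry 1
  D+9+1 = 7 carry 1
  0+6+1 = 7
  0+1 = 1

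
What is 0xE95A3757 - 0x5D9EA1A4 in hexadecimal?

0x8BBB95B3

Subtract column by column in base 16:
  7-4 → 3
  5-A → B (borrow)
  7-1-1 → 5
  3-A → 9 (borrow)
  A-E-1 → B (borrow)
  5-9-1 → B (borrow)
  9-D-1 → B (borrow)
  E-5-1 → 8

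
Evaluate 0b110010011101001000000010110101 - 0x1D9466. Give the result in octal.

0b110010011101001000000010110101 = 0o6235100265 in octal.
0x1D9466 = 0o7312146 in octal.
Subtract column by column in base 8:
  5-6 → 7 (borrow)
  6-4-1 → 1
  2-1 → 1
  0-2 → 6 (borrow)
  0-1-1 → 6 (borrow)
  1-3-1 → 5 (borrow)
  5-7-1 → 5 (borrow)
  3-0-1 → 2
  2-0 → 2
  6-0 → 6

0o6225566117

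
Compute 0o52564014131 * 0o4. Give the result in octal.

0o252720060544

Multiply each base-8 digit by 4, carrying:
  1×4 = 4 → write 4
  3×4 = 12 → write 4 carry 1
  1×4+1 = 5 → write 5
  4×4 = 16 → write 0 carry 2
  1×4+2 = 6 → write 6
  0×4 = 0 → write 0
  4×4 = 16 → write 0 carry 2
  6×4+2 = 26 → write 2 carry 3
  5×4+3 = 23 → write 7 carry 2
  2×4+2 = 10 → write 2 carry 1
  5×4+1 = 21 → write 5 carry 2
  remaining carry: 2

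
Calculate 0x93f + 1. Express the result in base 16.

The trailing 1 digit is F (max in base 16), so adding 1 cascades: they roll to 0 and the next digit up increments.

0x940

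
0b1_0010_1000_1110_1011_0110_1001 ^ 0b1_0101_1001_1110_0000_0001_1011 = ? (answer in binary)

0b0011100010000101101110010

XOR bit by bit (1 where the bits differ):
  1001010001110101101101001
^ 1010110011110000000011011
= 0011100010000101101110010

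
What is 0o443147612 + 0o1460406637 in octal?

Add column by column in base 8, right to left:
  2+7 = 1 carry 1
  1+3+1 = 5
  6+6 = 4 carry 1
  7+6+1 = 6 carry 1
  4+0+1 = 5
  1+4 = 5
  3+0 = 3
  4+6 = 2 carry 1
  4+4+1 = 1 carry 1
  0+1+1 = 2

0o2123556451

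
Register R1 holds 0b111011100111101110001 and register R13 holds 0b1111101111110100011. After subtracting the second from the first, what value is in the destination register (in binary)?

0b101011110111111001110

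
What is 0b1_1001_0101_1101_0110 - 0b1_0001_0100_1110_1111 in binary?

0b1000000011100111

Subtract column by column in base 2:
  0-1 → 1 (borrow)
  1-1-1 → 1 (borrow)
  1-1-1 → 1 (borrow)
  0-1-1 → 0 (borrow)
  1-0-1 → 0
  0-1 → 1 (borrow)
  1-1-1 → 1 (borrow)
  1-1-1 → 1 (borrow)
  1-0-1 → 0
  0-0 → 0
  1-1 → 0
  0-0 → 0
  1-1 → 0
  0-0 → 0
  0-0 → 0
  1-0 → 1
  1-1 → 0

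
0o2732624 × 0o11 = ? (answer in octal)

0o32261064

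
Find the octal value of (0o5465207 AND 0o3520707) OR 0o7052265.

0o5465207 AND 0o3520707 = 0o1420207.
Then OR with 0o7052265.

0o7472267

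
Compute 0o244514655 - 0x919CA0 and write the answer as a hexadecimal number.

0x200FD0D

0o244514655 = 0x29299AD in hexadecimal.
Subtract column by column in base 16:
  D-0 → D
  A-A → 0
  9-C → D (borrow)
  9-9-1 → F (borrow)
  2-1-1 → 0
  9-9 → 0
  2-0 → 2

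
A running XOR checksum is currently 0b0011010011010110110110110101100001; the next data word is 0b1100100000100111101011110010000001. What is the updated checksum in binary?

XOR bit by bit (1 where the bits differ):
  0011010011010110110110110101100001
^ 1100100000100111101011110010000001
= 1111110011110001011101000111100000

0b1111110011110001011101000111100000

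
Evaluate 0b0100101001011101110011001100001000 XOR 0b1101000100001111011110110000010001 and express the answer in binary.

XOR bit by bit (1 where the bits differ):
  0100101001011101110011001100001000
^ 1101000100001111011110110000010001
= 1001101101010010101101111100011001

0b1001101101010010101101111100011001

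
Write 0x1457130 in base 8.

Expand each hex digit to 4 bits: 1=0001 4=0100 5=0101 7=0111 1=0001 3=0011 0=0000.
Group the bits in threes: 001 010 001 010 111 000 100 110 000 → 121270460.

0o121270460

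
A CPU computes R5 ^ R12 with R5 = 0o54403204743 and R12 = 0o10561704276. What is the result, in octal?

0o44162500535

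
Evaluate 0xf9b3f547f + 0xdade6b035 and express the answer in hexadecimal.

0x1d492604b4

Add column by column in base 16, right to left:
  f+5 = 4 carry 1
  7+3+1 = b
  4+0 = 4
  5+b = 0 carry 1
  f+6+1 = 6 carry 1
  3+e+1 = 2 carry 1
  b+d+1 = 9 carry 1
  9+a+1 = 4 carry 1
  f+d+1 = d carry 1
  final carry 1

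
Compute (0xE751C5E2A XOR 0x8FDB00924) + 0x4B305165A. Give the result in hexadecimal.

First 0xE751C5E2A XOR 0x8FDB00924 = 0x688AC570E.
Add column by column in base 16, right to left:
  E+A = 8 carry 1
  0+5+1 = 6
  7+6 = D
  5+1 = 6
  C+5 = 1 carry 1
  A+0+1 = B
  8+3 = B
  8+B = 3 carry 1
  6+4+1 = B

0xB3BB16D68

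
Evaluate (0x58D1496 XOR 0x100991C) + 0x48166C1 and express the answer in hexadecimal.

0x90EF44B

First 0x58D1496 XOR 0x100991C = 0x48D8D8A.
Add column by column in base 16, right to left:
  A+1 = B
  8+C = 4 carry 1
  D+6+1 = 4 carry 1
  8+6+1 = F
  D+1 = E
  8+8 = 0 carry 1
  4+4+1 = 9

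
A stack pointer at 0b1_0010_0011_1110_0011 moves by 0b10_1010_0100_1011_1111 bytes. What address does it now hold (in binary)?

0b111100100010100010

Add column by column in base 2, right to left:
  1+1 = 0 carry 1
  1+1+1 = 1 carry 1
  0+1+1 = 0 carry 1
  0+1+1 = 0 carry 1
  0+1+1 = 0 carry 1
  1+1+1 = 1 carry 1
  1+0+1 = 0 carry 1
  1+1+1 = 1 carry 1
  1+0+1 = 0 carry 1
  1+0+1 = 0 carry 1
  0+1+1 = 0 carry 1
  0+0+1 = 1
  0+0 = 0
  1+1 = 0 carry 1
  0+0+1 = 1
  0+1 = 1
  1+0 = 1
  0+1 = 1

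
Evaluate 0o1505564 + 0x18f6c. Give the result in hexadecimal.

0o1505564 = 0x68b74 in hexadecimal.
Add column by column in base 16, right to left:
  4+c = 0 carry 1
  7+6+1 = e
  b+f = a carry 1
  8+8+1 = 1 carry 1
  6+1+1 = 8

0x81ae0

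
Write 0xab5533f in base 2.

0b1010101101010101001100111111

Expand each hex digit to 4 bits: a=1010 b=1011 5=0101 5=0101 3=0011 3=0011 f=1111.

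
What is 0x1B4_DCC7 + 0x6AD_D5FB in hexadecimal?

Add column by column in base 16, right to left:
  7+B = 2 carry 1
  C+F+1 = C carry 1
  C+5+1 = 2 carry 1
  D+D+1 = B carry 1
  4+D+1 = 2 carry 1
  B+A+1 = 6 carry 1
  1+6+1 = 8

0x862B2C2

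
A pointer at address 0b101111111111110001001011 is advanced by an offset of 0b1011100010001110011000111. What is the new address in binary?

0b10001100010001100100010010

Add column by column in base 2, right to left:
  1+1 = 0 carry 1
  1+1+1 = 1 carry 1
  0+1+1 = 0 carry 1
  1+0+1 = 0 carry 1
  0+0+1 = 1
  0+0 = 0
  1+1 = 0 carry 1
  0+1+1 = 0 carry 1
  0+0+1 = 1
  0+0 = 0
  1+1 = 0 carry 1
  1+1+1 = 1 carry 1
  1+1+1 = 1 carry 1
  1+0+1 = 0 carry 1
  1+0+1 = 0 carry 1
  1+0+1 = 0 carry 1
  1+1+1 = 1 carry 1
  1+0+1 = 0 carry 1
  1+0+1 = 0 carry 1
  1+0+1 = 0 carry 1
  1+1+1 = 1 carry 1
  1+1+1 = 1 carry 1
  0+1+1 = 0 carry 1
  1+0+1 = 0 carry 1
  0+1+1 = 0 carry 1
  final carry 1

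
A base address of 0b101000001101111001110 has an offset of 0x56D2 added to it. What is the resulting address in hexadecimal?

0b101000001101111001110 = 0x141BCE in hexadecimal.
Add column by column in base 16, right to left:
  E+2 = 0 carry 1
  C+D+1 = A carry 1
  B+6+1 = 2 carry 1
  1+5+1 = 7
  4+0 = 4
  1+0 = 1

0x1472A0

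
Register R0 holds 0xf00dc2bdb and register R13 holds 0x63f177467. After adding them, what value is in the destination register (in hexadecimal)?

Add column by column in base 16, right to left:
  b+7 = 2 carry 1
  d+6+1 = 4 carry 1
  b+4+1 = 0 carry 1
  2+7+1 = a
  c+7 = 3 carry 1
  d+1+1 = f
  0+f = f
  0+3 = 3
  f+6 = 5 carry 1
  final carry 1

0x153ff3a042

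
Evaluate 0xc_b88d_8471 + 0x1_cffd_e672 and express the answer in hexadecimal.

0xe888b6ae3

Add column by column in base 16, right to left:
  1+2 = 3
  7+7 = e
  4+6 = a
  8+e = 6 carry 1
  d+d+1 = b carry 1
  8+f+1 = 8 carry 1
  8+f+1 = 8 carry 1
  b+c+1 = 8 carry 1
  c+1+1 = e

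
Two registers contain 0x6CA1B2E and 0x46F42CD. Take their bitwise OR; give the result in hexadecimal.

0x6EF5BEF

OR each hex digit independently (no carries):
  6|4=6, C|6=E, A|F=F, 1|4=5, B|2=B, 2|C=E, E|D=F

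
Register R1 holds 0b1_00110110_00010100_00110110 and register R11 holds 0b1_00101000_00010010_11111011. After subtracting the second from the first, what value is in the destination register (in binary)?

Subtract column by column in base 2:
  0-1 → 1 (borrow)
  1-1-1 → 1 (borrow)
  1-0-1 → 0
  0-1 → 1 (borrow)
  1-1-1 → 1 (borrow)
  1-1-1 → 1 (borrow)
  0-1-1 → 0 (borrow)
  0-1-1 → 0 (borrow)
  0-0-1 → 1 (borrow)
  0-1-1 → 0 (borrow)
  1-0-1 → 0
  0-0 → 0
  1-1 → 0
  0-0 → 0
  0-0 → 0
  0-0 → 0
  0-0 → 0
  1-0 → 1
  1-0 → 1
  0-1 → 1 (borrow)
  1-0-1 → 0
  1-1 → 0
  0-0 → 0
  0-0 → 0
  1-1 → 0

0b11100000000100111011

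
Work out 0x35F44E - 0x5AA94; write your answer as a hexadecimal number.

0x3049BA

Subtract column by column in base 16:
  E-4 → A
  4-9 → B (borrow)
  4-A-1 → 9 (borrow)
  F-A-1 → 4
  5-5 → 0
  3-0 → 3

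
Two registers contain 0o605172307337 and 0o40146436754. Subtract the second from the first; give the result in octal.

Subtract column by column in base 8:
  7-4 → 3
  3-5 → 6 (borrow)
  3-7-1 → 3 (borrow)
  7-6-1 → 0
  0-3 → 5 (borrow)
  3-4-1 → 6 (borrow)
  2-6-1 → 3 (borrow)
  7-4-1 → 2
  1-1 → 0
  5-0 → 5
  0-4 → 4 (borrow)
  6-0-1 → 5

0o545023650363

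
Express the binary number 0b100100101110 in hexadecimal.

0x92E

Group the bits into nibbles: 1001 0010 1110 → 92E.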